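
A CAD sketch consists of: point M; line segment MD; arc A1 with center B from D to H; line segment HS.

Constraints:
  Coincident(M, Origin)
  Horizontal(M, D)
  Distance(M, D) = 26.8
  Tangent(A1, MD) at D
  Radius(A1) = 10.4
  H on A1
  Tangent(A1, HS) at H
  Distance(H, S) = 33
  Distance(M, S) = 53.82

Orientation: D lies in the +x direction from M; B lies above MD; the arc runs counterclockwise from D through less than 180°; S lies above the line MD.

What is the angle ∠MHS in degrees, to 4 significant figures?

96.27°

Checks: M.y = 0.00, D.y = 0.00 ✓; |BH| = 10.40 ✓; ∠(BH, HS) = 90.00° ✓; |HS| = 33.00 ✓; |MS| = 53.82 ✓.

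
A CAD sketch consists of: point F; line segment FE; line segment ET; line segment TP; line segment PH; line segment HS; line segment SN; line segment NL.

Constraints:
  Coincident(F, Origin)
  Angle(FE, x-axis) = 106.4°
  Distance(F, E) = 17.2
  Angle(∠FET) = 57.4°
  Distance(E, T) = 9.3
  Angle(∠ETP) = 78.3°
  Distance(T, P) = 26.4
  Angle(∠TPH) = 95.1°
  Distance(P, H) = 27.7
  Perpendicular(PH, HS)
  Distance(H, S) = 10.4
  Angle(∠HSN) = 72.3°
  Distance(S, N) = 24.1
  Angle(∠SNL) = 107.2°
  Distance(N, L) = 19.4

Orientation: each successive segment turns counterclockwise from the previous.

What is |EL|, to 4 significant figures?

41.60

F is at the origin; FE runs at 106.4° with length 17.2, so E = (-4.856, 16.50). ∠FET = 57.4° gives ET at -131.0° from the x-axis; with |ET| = 9.3, T = (-10.96, 9.481). ∠ETP = 78.3° gives TP at -29.30° from the x-axis; with |TP| = 26.4, P = (12.07, -3.438). ∠TPH = 95.1° gives PH at 55.60° from the x-axis; with |PH| = 27.7, H = (27.71, 19.42). The perpendicularity gives HS at right angles to PH, so HS runs at 145.6°; with |HS| = 10.4, S = (19.13, 25.29). ∠HSN = 72.3° gives SN at -106.7° from the x-axis; with |SN| = 24.1, N = (12.21, 2.209). ∠SNL = 107.2° gives NL at -33.90° from the x-axis; with |NL| = 19.4, L = (28.31, -8.611). Then |EL| = |L − E| = 41.60.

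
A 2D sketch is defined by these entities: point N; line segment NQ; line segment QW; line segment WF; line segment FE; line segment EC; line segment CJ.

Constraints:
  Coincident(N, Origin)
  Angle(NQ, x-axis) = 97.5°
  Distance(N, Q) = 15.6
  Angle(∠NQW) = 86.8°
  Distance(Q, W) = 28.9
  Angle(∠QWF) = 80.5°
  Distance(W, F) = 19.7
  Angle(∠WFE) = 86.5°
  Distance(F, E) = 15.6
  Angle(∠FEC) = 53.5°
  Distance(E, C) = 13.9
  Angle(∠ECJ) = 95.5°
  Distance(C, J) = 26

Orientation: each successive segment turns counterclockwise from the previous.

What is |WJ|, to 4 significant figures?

27.20

∠FEC = 53.5° gives EC at 150.2° from the x-axis; with |EC| = 13.9, C = (-21.41, 4.791). ∠ECJ = 95.5° gives CJ at -125.3° from the x-axis; with |CJ| = 26.0, J = (-36.43, -16.43). Then |WJ| = |J − W| = 27.20.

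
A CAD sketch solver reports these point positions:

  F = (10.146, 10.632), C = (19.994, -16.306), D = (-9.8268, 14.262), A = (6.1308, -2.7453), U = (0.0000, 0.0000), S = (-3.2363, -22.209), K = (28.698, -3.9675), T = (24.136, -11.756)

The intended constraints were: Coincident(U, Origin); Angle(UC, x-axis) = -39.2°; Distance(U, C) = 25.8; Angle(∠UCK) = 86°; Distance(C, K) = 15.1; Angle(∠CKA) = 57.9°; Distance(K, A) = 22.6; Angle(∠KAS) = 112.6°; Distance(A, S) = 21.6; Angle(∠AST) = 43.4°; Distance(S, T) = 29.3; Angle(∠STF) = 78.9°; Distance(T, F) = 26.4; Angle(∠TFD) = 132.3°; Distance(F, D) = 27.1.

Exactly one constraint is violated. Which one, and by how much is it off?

Distance(F, D) = 27.1 — off by 6.80.

U = (0.00, 0.00) ✓; UC at -39.20° ✓; |UC| = 25.80 ✓; ∠UCK = 86.00° ✓; |CK| = 15.10 ✓; ∠CKA = 57.90° ✓; |KA| = 22.60 ✓; ∠KAS = 112.6° ✓; |AS| = 21.60 ✓; ∠AST = 43.40° ✓; |ST| = 29.30 ✓; ∠STF = 78.90° ✓; |TF| = 26.40 ✓; ∠TFD = 132.3° ✓; |FD| = 20.30 ✗.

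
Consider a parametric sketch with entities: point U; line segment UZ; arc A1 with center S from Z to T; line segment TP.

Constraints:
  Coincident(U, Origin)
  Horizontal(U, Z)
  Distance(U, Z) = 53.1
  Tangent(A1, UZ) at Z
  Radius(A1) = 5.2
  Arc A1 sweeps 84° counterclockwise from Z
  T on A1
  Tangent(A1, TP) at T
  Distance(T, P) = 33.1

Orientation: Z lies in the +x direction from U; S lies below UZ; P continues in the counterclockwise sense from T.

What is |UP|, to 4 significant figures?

58.22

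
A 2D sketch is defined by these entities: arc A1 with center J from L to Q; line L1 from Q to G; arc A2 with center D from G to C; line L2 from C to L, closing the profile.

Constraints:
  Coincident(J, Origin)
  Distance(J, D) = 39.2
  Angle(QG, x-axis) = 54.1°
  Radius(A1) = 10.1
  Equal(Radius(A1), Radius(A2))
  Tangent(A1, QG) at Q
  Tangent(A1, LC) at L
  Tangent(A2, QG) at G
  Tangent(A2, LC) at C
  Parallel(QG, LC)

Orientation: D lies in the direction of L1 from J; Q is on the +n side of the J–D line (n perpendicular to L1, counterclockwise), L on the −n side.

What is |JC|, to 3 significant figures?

40.5

Tangency of A1 to both parallel lines with radius 10.1 puts Q and L at J ± 10.1·n: Q = (-8.18, 5.92), L = (8.18, -5.92). Equal radii place G and C the same way about D: G = D + 10.1·n = (14.8, 37.7), C = D − 10.1·n = (31.2, 25.8). Then |JC| = |C − J| = 40.5.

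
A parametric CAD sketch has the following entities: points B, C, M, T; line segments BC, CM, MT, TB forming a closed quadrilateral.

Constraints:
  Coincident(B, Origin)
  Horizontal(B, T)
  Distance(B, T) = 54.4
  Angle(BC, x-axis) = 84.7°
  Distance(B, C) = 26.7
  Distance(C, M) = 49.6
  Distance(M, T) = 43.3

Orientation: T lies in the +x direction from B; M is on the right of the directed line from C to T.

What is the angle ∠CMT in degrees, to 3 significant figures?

77.5°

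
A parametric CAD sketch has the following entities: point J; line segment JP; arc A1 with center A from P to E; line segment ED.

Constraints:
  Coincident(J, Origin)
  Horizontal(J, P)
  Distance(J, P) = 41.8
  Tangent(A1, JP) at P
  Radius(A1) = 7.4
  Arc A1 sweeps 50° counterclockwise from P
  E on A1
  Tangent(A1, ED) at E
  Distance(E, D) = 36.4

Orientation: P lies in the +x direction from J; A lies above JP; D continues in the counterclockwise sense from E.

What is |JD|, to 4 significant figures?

77.16

On A1, P sits at bearing -90° from A; a 50° counterclockwise sweep puts E at bearing -40°, so E = A + 7.4·(cos -40°, sin -40°) = (47.47, 2.643). Tangency of A1 to ED means the radius AE is perpendicular to ED, so ED runs along (−sin -40°, cos -40°); with |ED| = 36.4, D = (70.87, 30.53). Then |JD| = |D − J| = 77.16.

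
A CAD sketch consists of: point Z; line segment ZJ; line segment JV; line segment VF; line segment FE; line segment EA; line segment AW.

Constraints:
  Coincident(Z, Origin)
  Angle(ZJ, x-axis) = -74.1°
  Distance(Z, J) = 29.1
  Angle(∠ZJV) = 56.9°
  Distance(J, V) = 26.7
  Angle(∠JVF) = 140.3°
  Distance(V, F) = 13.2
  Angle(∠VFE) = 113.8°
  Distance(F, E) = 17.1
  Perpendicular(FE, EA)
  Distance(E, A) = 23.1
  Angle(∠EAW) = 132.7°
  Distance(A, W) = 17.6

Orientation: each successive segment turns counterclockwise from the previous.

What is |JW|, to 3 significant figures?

3.48

FE is perpendicular to EA, so EA runs at -115°; with |EA| = 23.1, A = (0.504, -8.30). ∠EAW = 132.7° gives AW at -67.8° from the x-axis; with |AW| = 17.6, W = (7.15, -24.6). Then |JW| = |W − J| = 3.48.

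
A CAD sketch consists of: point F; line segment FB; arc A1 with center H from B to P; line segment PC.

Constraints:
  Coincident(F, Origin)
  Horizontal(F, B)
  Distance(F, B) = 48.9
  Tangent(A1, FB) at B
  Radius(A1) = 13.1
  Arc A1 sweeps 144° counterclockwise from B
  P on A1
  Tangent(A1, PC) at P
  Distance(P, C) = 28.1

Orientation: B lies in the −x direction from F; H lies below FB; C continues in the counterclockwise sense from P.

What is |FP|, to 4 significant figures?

61.36

F is at the origin; FB is horizontal with |FB| = 48.9 and B on the −x side, so B = (-48.90, 0.000). A1 meets FB tangentially, so HB is at right angles to FB, so H = B + (0, -13.1) = (-48.90, -13.10). On A1, B sits at bearing 90° from H; a 144° counterclockwise sweep puts P at bearing 234°, so P = H + 13.1·(cos 234°, sin 234°) = (-56.60, -23.70). Then |FP| = |P − F| = 61.36.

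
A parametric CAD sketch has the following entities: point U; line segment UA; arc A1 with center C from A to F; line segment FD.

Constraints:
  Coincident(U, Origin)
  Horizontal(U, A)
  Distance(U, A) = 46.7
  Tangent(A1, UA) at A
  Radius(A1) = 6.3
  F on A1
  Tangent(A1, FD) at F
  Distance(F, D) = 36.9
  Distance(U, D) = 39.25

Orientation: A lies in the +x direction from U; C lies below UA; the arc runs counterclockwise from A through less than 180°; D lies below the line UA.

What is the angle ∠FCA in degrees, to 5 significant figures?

55.853°

U is at the origin; U and A share the same y with |UA| = 46.7 and A on the +x side, so A = (46.700, 0.0000). Since A1 is tangent to UA there, CA ⟂ UA, so C = A + (0, -6.3) = (46.700, -6.3000). Since CF ⟂ FD (tangency), |CD| = √(6.3² + 36.9²) = 37.434 regardless of where F sits on A1. So D lies on both circle(U, 39.25) and circle(C, 37.434); the below-UA intersection is D = (20.773, -33.302). F is the foot of the tangent from D: F = (41.486, -2.7637).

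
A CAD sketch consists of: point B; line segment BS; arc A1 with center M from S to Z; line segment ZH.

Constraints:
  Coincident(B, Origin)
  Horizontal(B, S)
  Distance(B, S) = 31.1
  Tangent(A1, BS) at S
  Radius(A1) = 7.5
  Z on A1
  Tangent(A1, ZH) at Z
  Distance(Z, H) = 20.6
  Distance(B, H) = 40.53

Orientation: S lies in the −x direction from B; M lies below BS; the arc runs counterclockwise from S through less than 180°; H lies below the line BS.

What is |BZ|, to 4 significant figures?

39.30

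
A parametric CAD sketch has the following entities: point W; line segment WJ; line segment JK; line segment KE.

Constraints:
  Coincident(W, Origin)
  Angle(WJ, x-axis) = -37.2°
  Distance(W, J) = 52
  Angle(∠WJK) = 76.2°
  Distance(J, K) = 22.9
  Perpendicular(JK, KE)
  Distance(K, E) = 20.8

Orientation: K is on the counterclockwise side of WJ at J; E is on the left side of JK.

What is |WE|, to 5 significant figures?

31.499

W is at the origin; WJ runs at -37.2° with length 52.0, so J = 52.0·(cos -37.2°, sin -37.2°) = (41.420, -31.439). ∠WJK = 76.2°, so JK runs at -37.2° + (180° − 76.2°) = 66.600° from the x-axis; with |JK| = 22.9, K = J + 22.9·(cos 66.600°, sin 66.600°) = (50.514, -10.423). JK is perpendicular to KE; with |KE| = 20.8 on the left of JK, E = K + 20.8·(-0.91775, 0.39715) = (31.425, -2.1619). Then |WE| = |E − W| = 31.499.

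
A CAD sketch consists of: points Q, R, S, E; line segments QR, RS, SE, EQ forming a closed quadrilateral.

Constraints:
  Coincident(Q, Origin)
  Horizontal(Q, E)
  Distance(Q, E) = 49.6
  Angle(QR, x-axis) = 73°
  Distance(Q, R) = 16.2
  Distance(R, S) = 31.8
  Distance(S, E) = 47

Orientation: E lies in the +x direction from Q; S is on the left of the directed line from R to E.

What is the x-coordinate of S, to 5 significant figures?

24.967

Checks: |RS| = 31.80 ✓; |SE| = 47.00 ✓.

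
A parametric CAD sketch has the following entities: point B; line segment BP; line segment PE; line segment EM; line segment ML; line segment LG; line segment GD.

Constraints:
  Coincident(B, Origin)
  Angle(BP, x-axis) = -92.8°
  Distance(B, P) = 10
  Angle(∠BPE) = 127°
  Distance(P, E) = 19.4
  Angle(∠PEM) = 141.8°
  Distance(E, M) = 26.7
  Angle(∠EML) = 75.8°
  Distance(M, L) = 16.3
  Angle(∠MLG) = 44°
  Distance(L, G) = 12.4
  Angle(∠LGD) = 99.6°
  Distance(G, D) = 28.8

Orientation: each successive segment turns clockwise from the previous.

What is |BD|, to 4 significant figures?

64.34

B is at the origin; BP runs at -92.8° with length 10.0, so P = (-0.4885, -9.988). ∠BPE = 127.0° gives PE at -145.8° from the x-axis; with |PE| = 19.4, E = (-16.53, -20.89). ∠PEM = 141.8° gives EM at 176.0° from the x-axis; with |EM| = 26.7, M = (-43.17, -19.03). ∠EML = 75.8° gives ML at 71.80° from the x-axis; with |ML| = 16.3, L = (-38.08, -3.545). ∠MLG = 44.0° gives LG at -64.20° from the x-axis; with |LG| = 12.4, G = (-32.68, -14.71). ∠LGD = 99.6° gives GD at -144.6° from the x-axis; with |GD| = 28.8, D = (-56.16, -31.39). Then |BD| = |D − B| = 64.34.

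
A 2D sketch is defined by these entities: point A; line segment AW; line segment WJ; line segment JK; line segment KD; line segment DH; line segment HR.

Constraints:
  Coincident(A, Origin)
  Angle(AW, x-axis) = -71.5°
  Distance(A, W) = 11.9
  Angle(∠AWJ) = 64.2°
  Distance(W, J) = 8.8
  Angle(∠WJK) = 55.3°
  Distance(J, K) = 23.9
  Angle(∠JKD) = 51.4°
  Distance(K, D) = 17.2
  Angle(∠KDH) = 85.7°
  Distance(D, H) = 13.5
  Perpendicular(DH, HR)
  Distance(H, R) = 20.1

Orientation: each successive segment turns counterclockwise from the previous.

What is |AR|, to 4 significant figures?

9.547

A is at the origin; AW runs at -71.5° with length 11.9, so W = (3.776, -11.29). ∠AWJ = 64.2° gives WJ at 44.30° from the x-axis; with |WJ| = 8.8, J = (10.07, -5.139). ∠WJK = 55.3° gives JK at 169.0° from the x-axis; with |JK| = 23.9, K = (-13.39, -0.5787). ∠JKD = 51.4° gives KD at -62.40° from the x-axis; with |KD| = 17.2, D = (-5.418, -15.82). ∠KDH = 85.7° gives DH at 31.90° from the x-axis; with |DH| = 13.5, H = (6.043, -8.687). DH ⟂ HR, so HR runs at 121.9°; with |HR| = 20.1, R = (-4.579, 8.377). Then |AR| = |R − A| = 9.547.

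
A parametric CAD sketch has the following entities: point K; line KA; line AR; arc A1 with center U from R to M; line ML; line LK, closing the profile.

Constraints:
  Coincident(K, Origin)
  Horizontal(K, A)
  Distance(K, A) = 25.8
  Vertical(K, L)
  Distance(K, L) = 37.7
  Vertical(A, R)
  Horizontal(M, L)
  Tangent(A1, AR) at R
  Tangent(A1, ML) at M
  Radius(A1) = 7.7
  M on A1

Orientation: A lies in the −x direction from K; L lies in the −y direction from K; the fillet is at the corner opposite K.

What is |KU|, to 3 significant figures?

35.0

K is at the origin; KA is horizontal with |KA| = 25.8 and A on the −x side, so A = (-25.8, 0.00). K and L share the same x with |KL| = 37.7 and L on the −y side, so L = (0.00, -37.7). The virtual corner opposite K is at (-25.8, -37.7). A1 meets AR tangentially, so UR is at right angles to AR and since A1 is tangent to ML there, UM ⟂ ML, with radius 7.7, so the center U sits 7.7 in from both sides at U = (-18.1, -30.0). Then |KU| = |U − K| = 35.0.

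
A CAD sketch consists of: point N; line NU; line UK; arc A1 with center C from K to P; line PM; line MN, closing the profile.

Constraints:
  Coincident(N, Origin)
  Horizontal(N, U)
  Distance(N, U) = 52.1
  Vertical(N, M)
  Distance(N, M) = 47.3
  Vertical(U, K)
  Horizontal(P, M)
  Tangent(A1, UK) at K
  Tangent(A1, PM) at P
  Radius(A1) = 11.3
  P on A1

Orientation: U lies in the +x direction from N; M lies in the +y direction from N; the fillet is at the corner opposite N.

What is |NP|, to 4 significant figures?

62.47

The virtual corner opposite N is at (52.10, 47.30). The tangent condition forces CK to be normal to UK and since A1 is tangent to PM there, CP ⟂ PM, with radius 11.3, so the center C sits 11.3 in from both sides at C = (40.80, 36.00). That places the tangent points at K = (52.10, 36.00) on UK and P = (40.80, 47.30) on PM. Then |NP| = |P − N| = 62.47.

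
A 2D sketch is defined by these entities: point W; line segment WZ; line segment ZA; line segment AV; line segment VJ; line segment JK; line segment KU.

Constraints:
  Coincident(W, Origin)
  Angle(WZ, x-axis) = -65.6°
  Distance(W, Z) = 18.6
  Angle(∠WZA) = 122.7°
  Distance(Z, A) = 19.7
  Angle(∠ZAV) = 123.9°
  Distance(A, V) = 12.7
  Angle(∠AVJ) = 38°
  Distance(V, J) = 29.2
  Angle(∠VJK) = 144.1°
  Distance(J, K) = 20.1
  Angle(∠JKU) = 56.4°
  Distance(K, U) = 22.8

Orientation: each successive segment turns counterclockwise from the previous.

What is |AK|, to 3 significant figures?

35.7

W is at the origin; WZ runs at -65.6° with length 18.6, so Z = (7.68, -16.9). ∠WZA = 122.7° gives ZA at -8.30° from the x-axis; with |ZA| = 19.7, A = (27.2, -19.8). ∠ZAV = 123.9° gives AV at 47.8° from the x-axis; with |AV| = 12.7, V = (35.7, -10.4). ∠AVJ = 38.0° gives VJ at -170° from the x-axis; with |VJ| = 29.2, J = (6.93, -15.3). ∠VJK = 144.1° gives JK at -134° from the x-axis; with |JK| = 20.1, K = (-7.10, -29.7). Then |AK| = |K − A| = 35.7.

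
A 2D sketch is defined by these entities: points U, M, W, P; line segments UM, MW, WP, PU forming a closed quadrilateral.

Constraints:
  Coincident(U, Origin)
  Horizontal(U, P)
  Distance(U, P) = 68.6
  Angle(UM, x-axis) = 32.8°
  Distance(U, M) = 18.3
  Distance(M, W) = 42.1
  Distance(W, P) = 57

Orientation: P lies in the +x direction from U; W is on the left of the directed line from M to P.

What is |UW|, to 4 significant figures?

58.88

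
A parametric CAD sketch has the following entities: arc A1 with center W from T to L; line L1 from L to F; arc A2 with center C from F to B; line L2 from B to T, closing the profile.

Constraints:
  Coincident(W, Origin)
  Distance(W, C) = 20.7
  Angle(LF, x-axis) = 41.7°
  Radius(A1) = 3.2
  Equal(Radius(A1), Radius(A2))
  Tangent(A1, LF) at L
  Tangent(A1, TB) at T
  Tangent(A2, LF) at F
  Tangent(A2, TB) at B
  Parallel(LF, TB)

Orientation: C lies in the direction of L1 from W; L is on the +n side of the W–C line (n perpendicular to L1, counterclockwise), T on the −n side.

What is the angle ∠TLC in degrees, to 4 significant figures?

81.21°

The slot axis is L1's direction at 41.7°, so u = (cos 41.7°, sin 41.7°) = (0.7466, 0.6652) and n = (−sin 41.7°, cos 41.7°) = (-0.6652, 0.7466). W is at the origin and C lies 20.7 along u from W, so C = 20.7·u = (15.46, 13.77). Tangency of A1 to both parallel lines with radius 3.2 puts L and T at W ± 3.2·n: L = (-2.129, 2.389), T = (2.129, -2.389). Then cos ∠TLC = LT·LC / (|LT||LC|), giving 81.21°.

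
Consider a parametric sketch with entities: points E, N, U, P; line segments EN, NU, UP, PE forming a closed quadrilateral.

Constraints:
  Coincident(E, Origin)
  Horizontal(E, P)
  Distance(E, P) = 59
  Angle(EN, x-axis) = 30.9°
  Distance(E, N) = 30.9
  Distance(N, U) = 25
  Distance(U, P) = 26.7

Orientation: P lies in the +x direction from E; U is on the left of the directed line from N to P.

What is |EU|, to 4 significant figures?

55.72

Checks: |NU| = 25.00 ✓; |UP| = 26.70 ✓.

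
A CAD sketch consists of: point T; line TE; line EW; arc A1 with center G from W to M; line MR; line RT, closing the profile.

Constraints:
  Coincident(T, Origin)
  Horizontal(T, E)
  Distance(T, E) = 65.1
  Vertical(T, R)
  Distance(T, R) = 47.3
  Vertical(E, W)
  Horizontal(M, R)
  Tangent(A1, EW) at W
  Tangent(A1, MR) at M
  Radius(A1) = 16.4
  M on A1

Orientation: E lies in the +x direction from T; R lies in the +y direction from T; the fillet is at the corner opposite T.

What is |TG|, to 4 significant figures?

57.68

T is at the origin; T and E share the same y with |TE| = 65.1 and E on the +x side, so E = (65.10, 0.000). TR is vertical with |TR| = 47.3 and R on the +y side, so R = (0.000, 47.30). The virtual corner opposite T is at (65.10, 47.30). Since A1 is tangent to EW there, GW ⟂ EW and since A1 is tangent to MR there, GM ⟂ MR, with radius 16.4, so the center G sits 16.4 in from both sides at G = (48.70, 30.90). Then |TG| = |G − T| = 57.68.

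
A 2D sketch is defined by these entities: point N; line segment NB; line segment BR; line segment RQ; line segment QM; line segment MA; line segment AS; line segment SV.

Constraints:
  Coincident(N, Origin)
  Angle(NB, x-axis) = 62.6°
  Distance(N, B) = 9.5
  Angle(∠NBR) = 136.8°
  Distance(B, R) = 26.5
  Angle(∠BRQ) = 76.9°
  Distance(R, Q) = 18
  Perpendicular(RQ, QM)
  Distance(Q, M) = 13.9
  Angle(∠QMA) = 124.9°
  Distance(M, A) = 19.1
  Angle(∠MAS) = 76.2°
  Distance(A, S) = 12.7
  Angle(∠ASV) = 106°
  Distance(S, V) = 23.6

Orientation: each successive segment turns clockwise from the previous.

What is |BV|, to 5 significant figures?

29.061

N is at the origin; NB runs at 62.6° with length 9.5, so B = (4.3719, 8.4342). ∠NBR = 136.8° gives BR at 19.400° from the x-axis; with |BR| = 26.5, R = (29.367, 17.237). ∠BRQ = 76.9° gives RQ at -83.700° from the x-axis; with |RQ| = 18.0, Q = (31.343, -0.65478). RQ is perpendicular to QM, so QM runs at -173.70°; with |QM| = 13.9, M = (17.526, -2.1801). ∠QMA = 124.9° gives MA at 131.20° from the x-axis; with |MA| = 19.1, A = (4.9455, 12.191). ∠MAS = 76.2° gives AS at 27.400° from the x-axis; with |AS| = 12.7, S = (16.221, 18.036). ∠ASV = 106.0° gives SV at -46.600° from the x-axis; with |SV| = 23.6, V = (32.436, 0.88841). Then |BV| = |V − B| = 29.061.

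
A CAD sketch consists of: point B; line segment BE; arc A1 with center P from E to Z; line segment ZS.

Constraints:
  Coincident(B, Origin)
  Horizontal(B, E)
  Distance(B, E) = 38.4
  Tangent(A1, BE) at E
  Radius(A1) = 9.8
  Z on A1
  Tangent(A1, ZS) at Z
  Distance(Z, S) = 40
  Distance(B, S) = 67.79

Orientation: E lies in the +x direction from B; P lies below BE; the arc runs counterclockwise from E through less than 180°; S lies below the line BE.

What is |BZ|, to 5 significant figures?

32.447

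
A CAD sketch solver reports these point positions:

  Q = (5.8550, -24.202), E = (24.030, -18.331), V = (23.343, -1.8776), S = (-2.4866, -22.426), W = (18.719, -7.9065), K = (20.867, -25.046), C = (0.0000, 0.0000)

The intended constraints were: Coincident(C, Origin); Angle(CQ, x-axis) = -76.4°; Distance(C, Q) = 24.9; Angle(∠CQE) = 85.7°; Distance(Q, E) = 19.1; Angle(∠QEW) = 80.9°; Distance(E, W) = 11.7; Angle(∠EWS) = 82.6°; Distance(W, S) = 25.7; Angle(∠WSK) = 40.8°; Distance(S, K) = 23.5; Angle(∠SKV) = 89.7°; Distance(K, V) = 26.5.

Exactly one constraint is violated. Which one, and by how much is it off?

Distance(K, V) = 26.5 — off by 3.20.

C = (0.00, 0.00) ✓; CQ at -76.40° ✓; |CQ| = 24.90 ✓; ∠CQE = 85.70° ✓; |QE| = 19.10 ✓; ∠QEW = 80.90° ✓; |EW| = 11.70 ✓; ∠EWS = 82.60° ✓; |WS| = 25.70 ✓; ∠WSK = 40.80° ✓; |SK| = 23.50 ✓; ∠SKV = 89.70° ✓; |KV| = 23.30 ✗.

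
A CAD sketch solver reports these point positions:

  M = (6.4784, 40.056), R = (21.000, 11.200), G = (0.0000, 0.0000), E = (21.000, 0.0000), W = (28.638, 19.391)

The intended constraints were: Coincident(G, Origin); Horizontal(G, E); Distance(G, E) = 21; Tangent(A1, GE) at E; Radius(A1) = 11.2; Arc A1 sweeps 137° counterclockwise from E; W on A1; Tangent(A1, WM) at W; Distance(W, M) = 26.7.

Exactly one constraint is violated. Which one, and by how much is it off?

Distance(W, M) = 26.7 — off by 3.60.

G = (0.00, 0.00) ✓; G.y = 0.00, E.y = 0.00 ✓; |GE| = 21.00 ✓; ∠(RE, EG) = 90.00° ✓; |RE| = 11.20 ✓; bearing(R→W) − bearing(R→E) = 137.0° ✓; |RW| = 11.20 ✓; ∠(RW, WM) = 90.00° ✓; |WM| = 30.30 ✗.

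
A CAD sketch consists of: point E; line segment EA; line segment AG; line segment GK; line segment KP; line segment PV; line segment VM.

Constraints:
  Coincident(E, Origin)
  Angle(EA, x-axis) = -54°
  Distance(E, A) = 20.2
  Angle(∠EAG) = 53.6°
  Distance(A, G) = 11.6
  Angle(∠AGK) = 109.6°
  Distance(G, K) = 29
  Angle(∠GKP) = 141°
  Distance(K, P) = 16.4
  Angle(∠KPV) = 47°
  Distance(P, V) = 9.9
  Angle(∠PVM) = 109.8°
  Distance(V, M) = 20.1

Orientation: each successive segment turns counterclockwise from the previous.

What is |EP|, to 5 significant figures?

26.814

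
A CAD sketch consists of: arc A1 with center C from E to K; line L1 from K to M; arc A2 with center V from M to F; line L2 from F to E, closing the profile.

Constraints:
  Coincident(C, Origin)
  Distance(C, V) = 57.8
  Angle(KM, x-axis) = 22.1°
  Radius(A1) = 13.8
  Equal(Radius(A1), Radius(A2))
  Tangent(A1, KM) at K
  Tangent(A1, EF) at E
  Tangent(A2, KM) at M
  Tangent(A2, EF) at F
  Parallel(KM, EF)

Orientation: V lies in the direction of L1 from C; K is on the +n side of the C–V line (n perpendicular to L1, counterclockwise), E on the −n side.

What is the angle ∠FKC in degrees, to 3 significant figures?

64.5°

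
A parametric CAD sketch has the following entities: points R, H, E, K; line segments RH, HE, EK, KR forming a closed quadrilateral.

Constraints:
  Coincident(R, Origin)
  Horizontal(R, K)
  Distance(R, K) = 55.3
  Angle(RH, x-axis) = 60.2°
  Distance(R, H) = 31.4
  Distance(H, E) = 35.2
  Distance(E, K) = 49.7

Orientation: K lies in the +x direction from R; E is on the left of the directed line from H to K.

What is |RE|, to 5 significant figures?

65.224

R is at the origin; R and K share the same y with |RK| = 55.3 and K in +x, so K = (55.3, 0). RH runs at 60.2° with |RH| = 31.4, so H = (15.605, 27.248). E is determined by |HE| = 35.2 and |EK| = 49.7 together: it lies at the intersection of circle(H, 35.2) and circle(K, 49.7). With |HK| = 48.147, the foot of the radical line on HK is 11.289 from H and the perpendicular offset is √(35.2² − 11.289²) = 33.341. Taking the left-of-HK solution: E = (43.781, 48.347).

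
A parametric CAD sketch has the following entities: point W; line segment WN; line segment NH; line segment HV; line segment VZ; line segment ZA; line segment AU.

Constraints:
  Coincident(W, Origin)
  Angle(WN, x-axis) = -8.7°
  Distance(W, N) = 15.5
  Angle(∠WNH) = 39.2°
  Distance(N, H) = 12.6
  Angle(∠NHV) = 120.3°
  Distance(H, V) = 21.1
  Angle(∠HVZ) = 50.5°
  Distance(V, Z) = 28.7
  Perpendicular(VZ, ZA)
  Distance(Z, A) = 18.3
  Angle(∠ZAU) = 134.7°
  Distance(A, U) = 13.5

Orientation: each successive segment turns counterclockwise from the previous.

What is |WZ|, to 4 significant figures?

17.52

W is at the origin; WN runs at -8.7° with length 15.5, so N = (15.32, -2.345). ∠WNH = 39.2° gives NH at 132.1° from the x-axis; with |NH| = 12.6, H = (6.874, 7.004). ∠NHV = 120.3° gives HV at -168.2° from the x-axis; with |HV| = 21.1, V = (-13.78, 2.689). ∠HVZ = 50.5° gives VZ at -38.70° from the x-axis; with |VZ| = 28.7, Z = (8.619, -15.25). Then |WZ| = |Z − W| = 17.52.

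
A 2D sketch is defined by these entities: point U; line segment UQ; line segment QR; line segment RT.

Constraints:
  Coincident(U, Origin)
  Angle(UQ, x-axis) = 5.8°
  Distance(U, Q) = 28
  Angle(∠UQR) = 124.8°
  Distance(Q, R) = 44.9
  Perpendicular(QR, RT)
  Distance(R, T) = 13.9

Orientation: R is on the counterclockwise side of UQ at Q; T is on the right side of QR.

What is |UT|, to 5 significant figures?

71.186

U is at the origin; UQ runs at 5.8° with length 28.0, so Q = 28.0·(cos 5.8°, sin 5.8°) = (27.857, 2.8296). ∠UQR = 124.8°, so QR runs at 5.8° + (180° − 124.8°) = 61.000° from the x-axis; with |QR| = 44.9, R = Q + 44.9·(cos 61.000°, sin 61.000°) = (49.625, 42.100). QR is perpendicular to RT; with |RT| = 13.9 on the right of QR, T = R + 13.9·(0.87462, -0.48481) = (61.782, 35.361). Then |UT| = |T − U| = 71.186.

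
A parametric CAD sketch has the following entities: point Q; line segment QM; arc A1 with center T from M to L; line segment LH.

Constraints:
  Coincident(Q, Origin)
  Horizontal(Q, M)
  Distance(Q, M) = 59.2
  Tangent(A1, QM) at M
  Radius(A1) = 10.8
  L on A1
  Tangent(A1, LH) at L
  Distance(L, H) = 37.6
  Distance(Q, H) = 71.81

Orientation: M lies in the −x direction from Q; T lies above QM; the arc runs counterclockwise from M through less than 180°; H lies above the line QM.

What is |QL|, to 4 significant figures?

49.89

Checks: Q.y = 0.00, M.y = 0.00 ✓; |TL| = 10.80 ✓; ∠(TL, LH) = 90.00° ✓; |LH| = 37.60 ✓; |QH| = 71.81 ✓.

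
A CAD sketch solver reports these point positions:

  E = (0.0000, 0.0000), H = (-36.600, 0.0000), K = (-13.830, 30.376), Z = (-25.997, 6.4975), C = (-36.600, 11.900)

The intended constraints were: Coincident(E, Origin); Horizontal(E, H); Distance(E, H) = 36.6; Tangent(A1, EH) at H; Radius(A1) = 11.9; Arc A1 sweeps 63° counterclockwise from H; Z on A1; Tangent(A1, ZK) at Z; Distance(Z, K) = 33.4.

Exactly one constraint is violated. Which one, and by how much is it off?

Distance(Z, K) = 33.4 — off by 6.60.

E = (0.00, 0.00) ✓; E.y = 0.00, H.y = 0.00 ✓; |EH| = 36.60 ✓; ∠(CH, HE) = 90.00° ✓; |CH| = 11.90 ✓; bearing(C→Z) − bearing(C→H) = 63.00° ✓; |CZ| = 11.90 ✓; ∠(CZ, ZK) = 90.00° ✓; |ZK| = 26.80 ✗.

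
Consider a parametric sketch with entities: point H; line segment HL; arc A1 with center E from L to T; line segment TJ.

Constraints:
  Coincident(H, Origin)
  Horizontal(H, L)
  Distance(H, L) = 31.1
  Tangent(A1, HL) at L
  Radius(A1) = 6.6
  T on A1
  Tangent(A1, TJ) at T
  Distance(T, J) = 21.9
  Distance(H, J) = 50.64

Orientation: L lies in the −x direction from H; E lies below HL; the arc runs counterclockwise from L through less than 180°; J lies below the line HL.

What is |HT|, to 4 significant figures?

37.73

H is at the origin; H and L share the same y with |HL| = 31.1 and L on the −x side, so L = (-31.10, 0.000). Since A1 is tangent to HL there, EL ⟂ HL, so E = L + (0, -6.6) = (-31.10, -6.600). Since ET ⟂ TJ (tangency), |EJ| = √(6.6² + 21.9²) = 22.87 regardless of where T sits on A1. So J lies on both circle(H, 50.64) and circle(E, 22.87); the below-HL intersection is J = (-43.60, -25.75). T is the foot of the tangent from J: T = (-37.43, -4.741).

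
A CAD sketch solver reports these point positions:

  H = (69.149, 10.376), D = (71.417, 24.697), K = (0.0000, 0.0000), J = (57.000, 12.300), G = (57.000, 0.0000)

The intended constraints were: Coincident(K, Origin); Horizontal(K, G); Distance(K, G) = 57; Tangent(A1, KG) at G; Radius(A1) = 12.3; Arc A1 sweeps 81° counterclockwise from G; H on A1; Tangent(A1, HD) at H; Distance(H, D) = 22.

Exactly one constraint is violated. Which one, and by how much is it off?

Distance(H, D) = 22 — off by 7.50.

K = (0.00, 0.00) ✓; K.y = 0.00, G.y = 0.00 ✓; |KG| = 57.00 ✓; ∠(JG, GK) = 90.00° ✓; |JG| = 12.30 ✓; bearing(J→H) − bearing(J→G) = 81.00° ✓; |JH| = 12.30 ✓; ∠(JH, HD) = 90.00° ✓; |HD| = 14.50 ✗.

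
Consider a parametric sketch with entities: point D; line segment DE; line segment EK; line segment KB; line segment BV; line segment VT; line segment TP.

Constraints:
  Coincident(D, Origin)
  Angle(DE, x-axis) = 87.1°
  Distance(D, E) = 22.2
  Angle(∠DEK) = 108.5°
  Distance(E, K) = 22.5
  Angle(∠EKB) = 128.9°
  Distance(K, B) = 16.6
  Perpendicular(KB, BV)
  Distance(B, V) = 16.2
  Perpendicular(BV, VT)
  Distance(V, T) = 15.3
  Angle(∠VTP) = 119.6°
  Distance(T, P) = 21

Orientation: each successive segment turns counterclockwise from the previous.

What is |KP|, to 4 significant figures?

9.304

D is at the origin; DE runs at 87.1° with length 22.2, so E = (1.123, 22.17). ∠DEK = 108.5° gives EK at 158.6° from the x-axis; with |EK| = 22.5, K = (-19.83, 30.38). ∠EKB = 128.9° gives KB at -150.3° from the x-axis; with |KB| = 16.6, B = (-34.24, 22.16). KB is perpendicular to BV, so BV runs at -60.30°; with |BV| = 16.2, V = (-26.22, 8.085). BV ⟂ VT, so VT runs at 29.70°; with |VT| = 15.3, T = (-12.93, 15.67). ∠VTP = 119.6° gives TP at 90.10° from the x-axis; with |TP| = 21.0, P = (-12.97, 36.67). Then |KP| = |P − K| = 9.304.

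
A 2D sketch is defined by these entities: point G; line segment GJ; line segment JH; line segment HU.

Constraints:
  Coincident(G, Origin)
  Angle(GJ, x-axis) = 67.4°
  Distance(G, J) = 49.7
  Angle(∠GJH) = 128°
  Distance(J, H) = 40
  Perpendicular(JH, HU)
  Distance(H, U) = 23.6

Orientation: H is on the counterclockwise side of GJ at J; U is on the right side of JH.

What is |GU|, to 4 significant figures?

94.46

G is at the origin; GJ runs at 67.4° with length 49.7, so J = 49.7·(cos 67.4°, sin 67.4°) = (19.10, 45.88). ∠GJH = 128.0°, so JH runs at 67.4° + (180° − 128.0°) = 119.4° from the x-axis; with |JH| = 40.0, H = J + 40.0·(cos 119.4°, sin 119.4°) = (-0.5367, 80.73). JH is perpendicular to HU; with |HU| = 23.6 on the right of JH, U = H + 23.6·(0.8712, 0.4909) = (20.02, 92.32). Then |GU| = |U − G| = 94.46.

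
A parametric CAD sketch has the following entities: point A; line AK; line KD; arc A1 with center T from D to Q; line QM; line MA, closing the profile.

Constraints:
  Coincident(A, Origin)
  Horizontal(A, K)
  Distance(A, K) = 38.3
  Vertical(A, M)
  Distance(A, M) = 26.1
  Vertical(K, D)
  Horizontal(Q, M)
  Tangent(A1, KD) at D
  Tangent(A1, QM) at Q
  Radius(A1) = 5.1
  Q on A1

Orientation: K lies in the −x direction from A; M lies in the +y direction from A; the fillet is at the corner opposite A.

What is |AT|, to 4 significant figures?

39.28

A is at the origin; AK is horizontal with |AK| = 38.3 and K on the −x side, so K = (-38.30, 0.000). AM is vertical with |AM| = 26.1 and M on the +y side, so M = (0.000, 26.10). The virtual corner opposite A is at (-38.30, 26.10). Tangency of A1 to KD means the radius TD is perpendicular to KD and since A1 is tangent to QM there, TQ ⟂ QM, with radius 5.1, so the center T sits 5.1 in from both sides at T = (-33.20, 21.00). Then |AT| = |T − A| = 39.28.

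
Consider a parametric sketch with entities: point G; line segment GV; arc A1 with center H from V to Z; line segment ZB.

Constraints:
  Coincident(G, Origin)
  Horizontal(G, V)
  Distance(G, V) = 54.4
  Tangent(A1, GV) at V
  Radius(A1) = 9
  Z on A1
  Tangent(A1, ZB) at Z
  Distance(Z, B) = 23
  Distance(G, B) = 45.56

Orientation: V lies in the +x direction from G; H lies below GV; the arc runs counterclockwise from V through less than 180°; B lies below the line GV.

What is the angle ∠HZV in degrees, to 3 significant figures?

56.7°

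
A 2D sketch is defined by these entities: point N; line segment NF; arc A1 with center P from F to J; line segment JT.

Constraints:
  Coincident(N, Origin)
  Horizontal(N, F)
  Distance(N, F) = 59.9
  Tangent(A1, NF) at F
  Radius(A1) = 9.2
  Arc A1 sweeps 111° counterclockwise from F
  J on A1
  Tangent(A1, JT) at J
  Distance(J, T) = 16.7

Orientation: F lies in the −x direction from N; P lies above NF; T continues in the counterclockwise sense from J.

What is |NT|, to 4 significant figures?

63.81

N is at the origin; N and F share the same y with |NF| = 59.9 and F on the −x side, so F = (-59.90, 0.000). The tangent condition forces PF to be normal to NF, so P = F + (0, 9.2) = (-59.90, 9.200). On A1, F sits at bearing -90° from P; a 111° counterclockwise sweep puts J at bearing 21°, so J = P + 9.2·(cos 21°, sin 21°) = (-51.31, 12.50). Tangency of A1 to JT means the radius PJ is perpendicular to JT, so JT runs along (−sin 21°, cos 21°); with |JT| = 16.7, T = (-57.30, 28.09). Then |NT| = |T − N| = 63.81.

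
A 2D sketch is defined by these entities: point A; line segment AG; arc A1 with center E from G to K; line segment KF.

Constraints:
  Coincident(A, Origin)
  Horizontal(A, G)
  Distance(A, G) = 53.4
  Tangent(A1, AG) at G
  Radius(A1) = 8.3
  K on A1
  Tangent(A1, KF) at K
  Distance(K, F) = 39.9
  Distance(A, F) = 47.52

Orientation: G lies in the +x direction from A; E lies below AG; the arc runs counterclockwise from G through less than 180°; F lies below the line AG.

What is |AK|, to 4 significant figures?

46.33

Checks: |EK| = 8.300 ✓; ∠(EK, KF) = 90.00° ✓; |KF| = 39.90 ✓; |AF| = 47.52 ✓.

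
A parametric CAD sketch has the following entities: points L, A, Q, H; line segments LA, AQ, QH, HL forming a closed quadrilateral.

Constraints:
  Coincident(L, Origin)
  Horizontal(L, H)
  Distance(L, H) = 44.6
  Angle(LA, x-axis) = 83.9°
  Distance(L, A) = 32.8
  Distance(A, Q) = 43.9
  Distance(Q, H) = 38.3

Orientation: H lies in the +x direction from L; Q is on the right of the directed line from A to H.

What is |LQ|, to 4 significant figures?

13.61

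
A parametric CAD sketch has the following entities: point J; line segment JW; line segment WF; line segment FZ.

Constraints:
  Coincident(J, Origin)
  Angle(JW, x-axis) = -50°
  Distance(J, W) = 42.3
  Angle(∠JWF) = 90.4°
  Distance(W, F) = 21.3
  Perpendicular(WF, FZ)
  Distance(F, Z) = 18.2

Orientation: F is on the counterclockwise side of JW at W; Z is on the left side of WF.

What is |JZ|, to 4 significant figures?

32.36

∠JWF = 90.4°, so WF runs at -50.0° + (180° − 90.4°) = 39.60° from the x-axis; with |WF| = 21.3, F = W + 21.3·(cos 39.60°, sin 39.60°) = (43.60, -18.83). The perpendicularity gives FZ at right angles to WF; with |FZ| = 18.2 on the left of WF, Z = F + 18.2·(-0.6374, 0.7705) = (32.00, -4.803). Then |JZ| = |Z − J| = 32.36.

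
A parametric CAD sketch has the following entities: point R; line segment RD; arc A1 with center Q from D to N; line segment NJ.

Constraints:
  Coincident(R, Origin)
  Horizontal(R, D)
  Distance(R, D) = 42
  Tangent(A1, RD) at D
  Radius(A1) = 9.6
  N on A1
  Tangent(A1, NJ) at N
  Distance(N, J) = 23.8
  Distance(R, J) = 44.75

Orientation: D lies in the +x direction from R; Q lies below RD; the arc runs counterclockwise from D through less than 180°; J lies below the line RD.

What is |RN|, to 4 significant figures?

33.62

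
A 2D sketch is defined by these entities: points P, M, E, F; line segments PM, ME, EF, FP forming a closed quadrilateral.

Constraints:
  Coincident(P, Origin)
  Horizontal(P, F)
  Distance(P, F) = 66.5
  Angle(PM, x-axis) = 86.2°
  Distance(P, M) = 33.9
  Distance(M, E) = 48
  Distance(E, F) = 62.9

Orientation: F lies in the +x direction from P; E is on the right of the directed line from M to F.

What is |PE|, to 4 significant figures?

15.01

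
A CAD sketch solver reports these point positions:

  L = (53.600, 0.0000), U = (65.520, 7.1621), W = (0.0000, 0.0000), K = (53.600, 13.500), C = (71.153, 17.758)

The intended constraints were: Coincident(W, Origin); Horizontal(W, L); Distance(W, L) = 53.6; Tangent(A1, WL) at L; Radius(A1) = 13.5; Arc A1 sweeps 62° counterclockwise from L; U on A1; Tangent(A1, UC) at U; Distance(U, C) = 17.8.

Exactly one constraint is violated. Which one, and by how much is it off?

Distance(U, C) = 17.8 — off by 5.80.

W = (0.00, 0.00) ✓; W.y = 0.00, L.y = 0.00 ✓; |WL| = 53.60 ✓; ∠(KL, LW) = 90.00° ✓; |KL| = 13.50 ✓; bearing(K→U) − bearing(K→L) = 62.00° ✓; |KU| = 13.50 ✓; ∠(KU, UC) = 90.00° ✓; |UC| = 12.00 ✗.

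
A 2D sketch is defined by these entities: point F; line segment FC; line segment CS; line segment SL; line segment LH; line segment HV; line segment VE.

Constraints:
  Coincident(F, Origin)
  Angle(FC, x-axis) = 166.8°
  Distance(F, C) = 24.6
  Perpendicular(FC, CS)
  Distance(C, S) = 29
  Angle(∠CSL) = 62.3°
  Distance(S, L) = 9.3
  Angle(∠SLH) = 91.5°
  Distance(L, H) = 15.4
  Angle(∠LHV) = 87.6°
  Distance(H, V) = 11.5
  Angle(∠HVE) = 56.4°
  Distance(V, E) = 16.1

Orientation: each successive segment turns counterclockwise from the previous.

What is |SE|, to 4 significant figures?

7.578

F is at the origin; FC runs at 166.8° with length 24.6, so C = (-23.95, 5.617). The perpendicularity gives CS at right angles to FC, so CS runs at -103.2°; with |CS| = 29.0, S = (-30.57, -22.62). ∠CSL = 62.3° gives SL at 14.50° from the x-axis; with |SL| = 9.3, L = (-21.57, -20.29). ∠SLH = 91.5° gives LH at 103.0° from the x-axis; with |LH| = 15.4, H = (-25.03, -5.283). ∠LHV = 87.6° gives HV at -164.6° from the x-axis; with |HV| = 11.5, V = (-36.12, -8.336). ∠HVE = 56.4° gives VE at -41.00° from the x-axis; with |VE| = 16.1, E = (-23.97, -18.90). Then |SE| = |E − S| = 7.578.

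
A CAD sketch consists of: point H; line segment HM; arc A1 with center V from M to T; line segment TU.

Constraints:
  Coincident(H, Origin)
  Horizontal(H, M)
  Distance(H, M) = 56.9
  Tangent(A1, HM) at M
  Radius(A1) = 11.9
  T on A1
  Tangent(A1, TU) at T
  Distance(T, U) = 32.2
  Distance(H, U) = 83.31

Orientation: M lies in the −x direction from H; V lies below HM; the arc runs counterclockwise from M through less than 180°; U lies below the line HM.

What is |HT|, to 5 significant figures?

69.629

Checks: ∠(VM, MH) = 90.00° ✓; |VT| = 11.90 ✓; ∠(VT, TU) = 90.00° ✓; |TU| = 32.20 ✓; |HU| = 83.31 ✓.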